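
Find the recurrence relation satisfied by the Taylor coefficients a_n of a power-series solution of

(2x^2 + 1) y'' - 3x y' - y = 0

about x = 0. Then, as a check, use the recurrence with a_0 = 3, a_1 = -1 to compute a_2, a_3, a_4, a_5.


Substitute y = sum_n a_n x^n.
(1 + 2 x^2) y'' contributes (n+2)(n+1) a_{n+2} + 2 n(n-1) a_n at x^n.
-3 x y'(x) contributes -3 n a_n at x^n.
-y(x) contributes -1 a_n at x^n.
Matching x^n: (n+2)(n+1) a_{n+2} + (2 n(n-1) - 3 n - 1) a_n = 0.
Thus a_{n+2} = (-2 n(n-1) + 3 n + 1) / ((n+1)(n+2)) * a_n.

Check with a_0 = 3, a_1 = -1 (apply the recurrence for n = 0, 1, 2, 3): a_0 = 3, a_1 = -1, a_2 = 3/2, a_3 = -2/3, a_4 = 3/8, a_5 = 1/15.

a_(n+2) = (-2 n(n-1) + 3 n + 1) / ((n+1)(n+2)) * a_n; check: a_0 = 3, a_1 = -1, a_2 = 3/2, a_3 = -2/3, a_4 = 3/8, a_5 = 1/15


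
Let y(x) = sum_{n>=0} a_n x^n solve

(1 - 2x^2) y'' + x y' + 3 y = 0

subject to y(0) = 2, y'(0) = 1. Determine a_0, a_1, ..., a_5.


Ansatz: y(x) = sum_{n>=0} a_n x^n, so y'(x) = sum_{n>=1} n a_n x^(n-1) and y''(x) = sum_{n>=2} n(n-1) a_n x^(n-2).
Substitute into P(x) y'' + Q(x) y' + R(x) y = 0 with P(x) = 1 - 2x^2, Q(x) = x, R(x) = 3, and match powers of x.
Initial conditions: a_0 = 2, a_1 = 1.
Setting the coefficient of each power of x to zero and solving order by order (substituting the coefficients already found):
  x^0: 2 a_2 + 3 a_0 = 0  ->  2 a_2 = -3 a_0 = -6  ->  a_2 = -3
  x^1: 6 a_3 + 4 a_1 = 0  ->  6 a_3 = -4 a_1 = -4  ->  a_3 = -2/3
  x^2: 12 a_4 + a_2 = 0  ->  12 a_4 = -a_2 = 3  ->  a_4 = 1/4
  x^3: 20 a_5 - 6 a_3 = 0  ->  20 a_5 = 6 a_3 = -4  ->  a_5 = -1/5
Truncated series: y(x) = 2 + x - 3 x^2 - (2/3) x^3 + (1/4) x^4 - (1/5) x^5 + O(x^6).

a_0 = 2; a_1 = 1; a_2 = -3; a_3 = -2/3; a_4 = 1/4; a_5 = -1/5


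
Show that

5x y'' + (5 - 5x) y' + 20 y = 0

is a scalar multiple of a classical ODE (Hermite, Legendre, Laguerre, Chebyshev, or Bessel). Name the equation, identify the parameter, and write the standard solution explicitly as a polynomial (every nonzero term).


All three coefficients share the factor 5; dividing through by 5 gives  x y'' + (1 - x) y' + 4 y = 0.
This matches the Laguerre equation x y'' + (1 - x) y' + n y = 0 with n = 4; the polynomial solution is L_4(x).
With y = sum_k a_k x^k, matching x^k gives (k+1)k a_{k+1} + (k+1) a_{k+1} - k a_k + n a_k = 0, i.e. (k+1)^2 a_{k+1} = (k - n) a_k = (k - 4) a_k. The right side vanishes at k = 4, so the series terminates at degree 4.
Standard normalization L_n(0) = 1 gives a_0 = 1. Work upward with a_{k+1} = (k - 4) a_k / (k+1)^2:
  a_1 = (0 - 4)(1) / 1^2 = -4/1 = -4
  a_2 = (1 - 4)(-4) / 2^2 = 12/4 = 3
  a_3 = (2 - 4)(3) / 3^2 = -6/9 = -2/3
  a_4 = (3 - 4)(-2/3) / 4^2 = (2/3)/16 = 1/24
Hence L_4(x) = x^4/24 - 2 x^3/3 + 3 x^2 - 4 x + 1.

L_4(x); series = x^4/24 - 2 x^3/3 + 3 x^2 - 4 x + 1


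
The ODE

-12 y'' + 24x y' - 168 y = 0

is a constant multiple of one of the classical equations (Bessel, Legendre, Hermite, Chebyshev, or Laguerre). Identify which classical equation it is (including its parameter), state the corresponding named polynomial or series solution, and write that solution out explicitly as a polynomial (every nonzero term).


All three coefficients share the factor -12; dividing through by -12 gives  y'' - 2x y' + 14 y = 0.
This matches the Hermite equation y'' - 2x y' + 2n y = 0 with 2n = 14, so n = 7; the polynomial solution is H_7(x).
With y = sum_k a_k x^k, matching x^k gives (k+2)(k+1) a_{k+2} = 2(k - n) a_k = 2(k - 7) a_k. The right side vanishes at k = 7, so the series with the parity of 7 terminates at degree 7.
Standard normalization: leading coefficient of H_n is 2^n, so a_7 = 2^7 = 128. Work downward with a_k = (k+1)(k+2) a_{k+2} / (2(k - n)):
  a_5 = (6)(7)(128) / (2(5 - 7)) = 5376/(-4) = -1344
  a_3 = (4)(5)(-1344) / (2(3 - 7)) = -26880/(-8) = 3360
  a_1 = (2)(3)(3360) / (2(1 - 7)) = 20160/(-12) = -1680
Hence H_7(x) = 128 x^7 - 1344 x^5 + 3360 x^3 - 1680 x.

H_7(x); series = 128 x^7 - 1344 x^5 + 3360 x^3 - 1680 x


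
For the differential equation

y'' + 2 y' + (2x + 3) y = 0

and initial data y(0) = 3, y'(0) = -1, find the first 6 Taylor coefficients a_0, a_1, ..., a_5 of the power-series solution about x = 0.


Ansatz: y(x) = sum_{n>=0} a_n x^n, so y'(x) = sum_{n>=1} n a_n x^(n-1) and y''(x) = sum_{n>=2} n(n-1) a_n x^(n-2).
Substitute into P(x) y'' + Q(x) y' + R(x) y = 0 with P(x) = 1, Q(x) = 2, R(x) = 2x + 3, and match powers of x.
Initial conditions: a_0 = 3, a_1 = -1.
Setting the coefficient of each power of x to zero and solving order by order (substituting the coefficients already found):
  x^0: 2 a_2 + 2 a_1 + 3 a_0 = 0  ->  2 a_2 = -2 a_1 - 3 a_0 = -7  ->  a_2 = -7/2
  x^1: 6 a_3 + 4 a_2 + 3 a_1 + 2 a_0 = 0  ->  6 a_3 = -4 a_2 - 3 a_1 - 2 a_0 = 11  ->  a_3 = 11/6
  x^2: 12 a_4 + 6 a_3 + 3 a_2 + 2 a_1 = 0  ->  12 a_4 = -6 a_3 - 3 a_2 - 2 a_1 = 3/2  ->  a_4 = 1/8
  x^3: 20 a_5 + 8 a_4 + 3 a_3 + 2 a_2 = 0  ->  20 a_5 = -8 a_4 - 3 a_3 - 2 a_2 = 1/2  ->  a_5 = 1/40
Truncated series: y(x) = 3 - x - (7/2) x^2 + (11/6) x^3 + (1/8) x^4 + (1/40) x^5 + O(x^6).

a_0 = 3; a_1 = -1; a_2 = -7/2; a_3 = 11/6; a_4 = 1/8; a_5 = 1/40


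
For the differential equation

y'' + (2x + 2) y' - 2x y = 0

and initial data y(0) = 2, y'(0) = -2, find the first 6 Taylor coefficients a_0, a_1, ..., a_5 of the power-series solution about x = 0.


Ansatz: y(x) = sum_{n>=0} a_n x^n, so y'(x) = sum_{n>=1} n a_n x^(n-1) and y''(x) = sum_{n>=2} n(n-1) a_n x^(n-2).
Substitute into P(x) y'' + Q(x) y' + R(x) y = 0 with P(x) = 1, Q(x) = 2x + 2, R(x) = -2x, and match powers of x.
Initial conditions: a_0 = 2, a_1 = -2.
Setting the coefficient of each power of x to zero and solving order by order (substituting the coefficients already found):
  x^0: 2 a_2 + 2 a_1 = 0  ->  2 a_2 = -2 a_1 = 4  ->  a_2 = 2
  x^1: 6 a_3 + 4 a_2 + 2 a_1 - 2 a_0 = 0  ->  6 a_3 = -4 a_2 - 2 a_1 + 2 a_0 = 0  ->  a_3 = 0
  x^2: 12 a_4 + 6 a_3 + 4 a_2 - 2 a_1 = 0  ->  12 a_4 = -6 a_3 - 4 a_2 + 2 a_1 = -12  ->  a_4 = -1
  x^3: 20 a_5 + 8 a_4 + 6 a_3 - 2 a_2 = 0  ->  20 a_5 = -8 a_4 - 6 a_3 + 2 a_2 = 12  ->  a_5 = 3/5
Truncated series: y(x) = 2 - 2 x + 2 x^2 - x^4 + (3/5) x^5 + O(x^6).

a_0 = 2; a_1 = -2; a_2 = 2; a_3 = 0; a_4 = -1; a_5 = 3/5


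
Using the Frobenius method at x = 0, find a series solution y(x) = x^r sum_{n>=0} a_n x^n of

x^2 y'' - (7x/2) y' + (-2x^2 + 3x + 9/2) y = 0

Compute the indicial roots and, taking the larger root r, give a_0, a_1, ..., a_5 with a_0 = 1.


Write in Frobenius form y'' + (p(x)/x) y' + (q(x)/x^2) y = 0:
  p(x) = -7/2,  q(x) = -2x^2 + 3x + 9/2.
Indicial equation: r(r-1) + (-7/2) r + (9/2) = 0 -> roots r_1 = 3, r_2 = 3/2.
Take r = r_1 = 3. Let y(x) = x^r sum_{n>=0} a_n x^n with a_0 = 1.
Substitute y = x^r sum a_n x^n and match x^{r+n}. The recurrence is
  D(n) a_n + 3 a_{n-1} - 2 a_{n-2} = 0,  where D(n) = (r+n)(r+n-1) + (-7/2)(r+n) + (9/2).
  a_n = [-3 a_{n-1} + 2 a_{n-2}] / D(n).
Since the indicial polynomial factors as (r - r_1)(r - r_2), D(n) = (r_1 + n - r_1)(r_1 + n - r_2) = n(n + 3/2).
Evaluating step by step (a_0 = 1):
  n = 1: D(1) = 1(1 + 3/2) = 5/2; numerator = -3(1) = -3; a_1 = (-3)/(5/2) = -6/5
  n = 2: D(2) = 2(2 + 3/2) = 7; numerator = -3(-6/5) + 2(1) = 28/5; a_2 = (28/5)/(7) = 4/5
  n = 3: D(3) = 3(3 + 3/2) = 27/2; numerator = -3(4/5) + 2(-6/5) = -24/5; a_3 = (-24/5)/(27/2) = -16/45
  n = 4: D(4) = 4(4 + 3/2) = 22; numerator = -3(-16/45) + 2(4/5) = 8/3; a_4 = (8/3)/(22) = 4/33
  n = 5: D(5) = 5(5 + 3/2) = 65/2; numerator = -3(4/33) + 2(-16/45) = -532/495; a_5 = (-532/495)/(65/2) = -1064/32175

r = 3; a_0 = 1; a_1 = -6/5; a_2 = 4/5; a_3 = -16/45; a_4 = 4/33; a_5 = -1064/32175


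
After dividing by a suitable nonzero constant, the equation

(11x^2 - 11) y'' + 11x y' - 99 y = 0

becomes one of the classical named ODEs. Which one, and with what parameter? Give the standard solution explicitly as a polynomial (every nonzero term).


All three coefficients share the factor -11; dividing through by -11 gives  (1 - x^2) y'' - x y' + 9 y = 0.
This matches the Chebyshev equation (1 - x^2) y'' - x y' + n^2 y = 0 (note the -x y' term, not -2x y') with n^2 = 9, so n = 3; the polynomial solution is T_3(x).
With y = sum_k a_k x^k, matching x^k gives (k+2)(k+1) a_{k+2} = (k^2 - n^2) a_k = (k - 3)(k + 3) a_k. The right side vanishes at k = 3, so the series with the parity of 3 terminates at degree 3.
Standard normalization: leading coefficient of T_n is 2^(n-1), so a_3 = 2^2 = 4. Work downward with a_k = (k+1)(k+2) a_{k+2} / ((k - 3)(k + 3)):
  a_1 = (2)(3)(4) / ((1 - 3)(1 + 3)) = 24/(-8) = -3
Hence T_3(x) = 4 x^3 - 3 x.

T_3(x); series = 4 x^3 - 3 x


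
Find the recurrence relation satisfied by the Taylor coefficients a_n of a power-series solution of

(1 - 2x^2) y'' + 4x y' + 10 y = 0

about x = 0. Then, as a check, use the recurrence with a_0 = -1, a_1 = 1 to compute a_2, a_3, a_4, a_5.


Substitute y = sum_n a_n x^n.
(1 - 2 x^2) y'' contributes (n+2)(n+1) a_{n+2} - 2 n(n-1) a_n at x^n.
4 x y'(x) contributes 4 n a_n at x^n.
10 y(x) contributes 10 a_n at x^n.
Matching x^n: (n+2)(n+1) a_{n+2} + (-2 n(n-1) + 4 n + 10) a_n = 0.
Thus a_{n+2} = (2 n(n-1) - 4 n - 10) / ((n+1)(n+2)) * a_n.

Check with a_0 = -1, a_1 = 1 (apply the recurrence for n = 0, 1, 2, 3): a_0 = -1, a_1 = 1, a_2 = 5, a_3 = -7/3, a_4 = -35/6, a_5 = 7/6.

a_(n+2) = (2 n(n-1) - 4 n - 10) / ((n+1)(n+2)) * a_n; check: a_0 = -1, a_1 = 1, a_2 = 5, a_3 = -7/3, a_4 = -35/6, a_5 = 7/6


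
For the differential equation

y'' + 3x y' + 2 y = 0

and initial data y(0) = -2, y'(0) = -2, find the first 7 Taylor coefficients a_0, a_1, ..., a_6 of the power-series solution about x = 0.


Ansatz: y(x) = sum_{n>=0} a_n x^n, so y'(x) = sum_{n>=1} n a_n x^(n-1) and y''(x) = sum_{n>=2} n(n-1) a_n x^(n-2).
Substitute into P(x) y'' + Q(x) y' + R(x) y = 0 with P(x) = 1, Q(x) = 3x, R(x) = 2, and match powers of x.
Initial conditions: a_0 = -2, a_1 = -2.
Setting the coefficient of each power of x to zero and solving order by order (substituting the coefficients already found):
  x^0: 2 a_2 + 2 a_0 = 0  ->  2 a_2 = -2 a_0 = 4  ->  a_2 = 2
  x^1: 6 a_3 + 5 a_1 = 0  ->  6 a_3 = -5 a_1 = 10  ->  a_3 = 5/3
  x^2: 12 a_4 + 8 a_2 = 0  ->  12 a_4 = -8 a_2 = -16  ->  a_4 = -4/3
  x^3: 20 a_5 + 11 a_3 = 0  ->  20 a_5 = -11 a_3 = -55/3  ->  a_5 = -11/12
  x^4: 30 a_6 + 14 a_4 = 0  ->  30 a_6 = -14 a_4 = 56/3  ->  a_6 = 28/45
Truncated series: y(x) = -2 - 2 x + 2 x^2 + (5/3) x^3 - (4/3) x^4 - (11/12) x^5 + (28/45) x^6 + O(x^7).

a_0 = -2; a_1 = -2; a_2 = 2; a_3 = 5/3; a_4 = -4/3; a_5 = -11/12; a_6 = 28/45


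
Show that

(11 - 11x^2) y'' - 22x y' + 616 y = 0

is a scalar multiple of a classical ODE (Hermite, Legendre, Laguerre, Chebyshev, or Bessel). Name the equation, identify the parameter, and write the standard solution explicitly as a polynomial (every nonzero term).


All three coefficients share the factor 11; dividing through by 11 gives  (1 - x^2) y'' - 2x y' + 56 y = 0.
This matches the Legendre equation (1 - x^2) y'' - 2x y' + n(n+1) y = 0 (note the -2x y' term) with n(n+1) = 56, so n = 7; the polynomial solution is P_7(x).
With y = sum_k a_k x^k, matching x^k gives (k+2)(k+1) a_{k+2} = [k(k+1) - n(n+1)] a_k = (k - 7)(k + 8) a_k. The right side vanishes at k = 7, so the series with the parity of 7 terminates at degree 7.
Standard normalization (P_n(1) = 1): leading coefficient (2n)!/(2^n (n!)^2) = 87178291200/(128*25401600) = 429/16, so a_7 = 429/16. Work downward with a_k = (k+1)(k+2) a_{k+2} / ((k - 7)(k + 8)):
  a_5 = (6)(7)(429/16) / ((5 - 7)(5 + 8)) = (9009/8)/(-26) = -693/16
  a_3 = (4)(5)(-693/16) / ((3 - 7)(3 + 8)) = (-3465/4)/(-44) = 315/16
  a_1 = (2)(3)(315/16) / ((1 - 7)(1 + 8)) = (945/8)/(-54) = -35/16
Hence P_7(x) = 429 x^7/16 - 693 x^5/16 + 315 x^3/16 - 35 x/16.

P_7(x); series = 429 x^7/16 - 693 x^5/16 + 315 x^3/16 - 35 x/16


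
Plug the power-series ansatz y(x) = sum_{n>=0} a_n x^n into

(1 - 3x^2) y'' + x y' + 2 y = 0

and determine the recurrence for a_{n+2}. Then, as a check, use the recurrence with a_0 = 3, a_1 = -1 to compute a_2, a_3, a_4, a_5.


Substitute y = sum_n a_n x^n.
(1 - 3 x^2) y'' contributes (n+2)(n+1) a_{n+2} - 3 n(n-1) a_n at x^n.
x y'(x) contributes n a_n at x^n.
2 y(x) contributes 2 a_n at x^n.
Matching x^n: (n+2)(n+1) a_{n+2} + (-3 n(n-1) + n + 2) a_n = 0.
Thus a_{n+2} = (3 n(n-1) - n - 2) / ((n+1)(n+2)) * a_n.

Check with a_0 = 3, a_1 = -1 (apply the recurrence for n = 0, 1, 2, 3): a_0 = 3, a_1 = -1, a_2 = -3, a_3 = 1/2, a_4 = -1/2, a_5 = 13/40.

a_(n+2) = (3 n(n-1) - n - 2) / ((n+1)(n+2)) * a_n; check: a_0 = 3, a_1 = -1, a_2 = -3, a_3 = 1/2, a_4 = -1/2, a_5 = 13/40


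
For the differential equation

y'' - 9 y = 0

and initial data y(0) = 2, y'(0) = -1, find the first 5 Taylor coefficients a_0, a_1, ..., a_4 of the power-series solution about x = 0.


Ansatz: y(x) = sum_{n>=0} a_n x^n, so y'(x) = sum_{n>=1} n a_n x^(n-1) and y''(x) = sum_{n>=2} n(n-1) a_n x^(n-2).
Substitute into P(x) y'' + Q(x) y' + R(x) y = 0 with P(x) = 1, Q(x) = 0, R(x) = -9, and match powers of x.
Initial conditions: a_0 = 2, a_1 = -1.
Setting the coefficient of each power of x to zero and solving order by order (substituting the coefficients already found):
  x^0: 2 a_2 - 9 a_0 = 0  ->  2 a_2 = 9 a_0 = 18  ->  a_2 = 9
  x^1: 6 a_3 - 9 a_1 = 0  ->  6 a_3 = 9 a_1 = -9  ->  a_3 = -3/2
  x^2: 12 a_4 - 9 a_2 = 0  ->  12 a_4 = 9 a_2 = 81  ->  a_4 = 27/4
Truncated series: y(x) = 2 - x + 9 x^2 - (3/2) x^3 + (27/4) x^4 + O(x^5).

a_0 = 2; a_1 = -1; a_2 = 9; a_3 = -3/2; a_4 = 27/4


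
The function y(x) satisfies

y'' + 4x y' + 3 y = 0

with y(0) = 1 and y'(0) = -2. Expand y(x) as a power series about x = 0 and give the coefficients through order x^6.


Ansatz: y(x) = sum_{n>=0} a_n x^n, so y'(x) = sum_{n>=1} n a_n x^(n-1) and y''(x) = sum_{n>=2} n(n-1) a_n x^(n-2).
Substitute into P(x) y'' + Q(x) y' + R(x) y = 0 with P(x) = 1, Q(x) = 4x, R(x) = 3, and match powers of x.
Initial conditions: a_0 = 1, a_1 = -2.
Setting the coefficient of each power of x to zero and solving order by order (substituting the coefficients already found):
  x^0: 2 a_2 + 3 a_0 = 0  ->  2 a_2 = -3 a_0 = -3  ->  a_2 = -3/2
  x^1: 6 a_3 + 7 a_1 = 0  ->  6 a_3 = -7 a_1 = 14  ->  a_3 = 7/3
  x^2: 12 a_4 + 11 a_2 = 0  ->  12 a_4 = -11 a_2 = 33/2  ->  a_4 = 11/8
  x^3: 20 a_5 + 15 a_3 = 0  ->  20 a_5 = -15 a_3 = -35  ->  a_5 = -7/4
  x^4: 30 a_6 + 19 a_4 = 0  ->  30 a_6 = -19 a_4 = -209/8  ->  a_6 = -209/240
Truncated series: y(x) = 1 - 2 x - (3/2) x^2 + (7/3) x^3 + (11/8) x^4 - (7/4) x^5 - (209/240) x^6 + O(x^7).

a_0 = 1; a_1 = -2; a_2 = -3/2; a_3 = 7/3; a_4 = 11/8; a_5 = -7/4; a_6 = -209/240


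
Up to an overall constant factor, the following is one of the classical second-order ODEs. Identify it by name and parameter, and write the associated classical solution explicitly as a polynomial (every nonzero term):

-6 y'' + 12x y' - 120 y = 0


All three coefficients share the factor -6; dividing through by -6 gives  y'' - 2x y' + 20 y = 0.
This matches the Hermite equation y'' - 2x y' + 2n y = 0 with 2n = 20, so n = 10; the polynomial solution is H_10(x).
With y = sum_k a_k x^k, matching x^k gives (k+2)(k+1) a_{k+2} = 2(k - n) a_k = 2(k - 10) a_k. The right side vanishes at k = 10, so the series with the parity of 10 terminates at degree 10.
Standard normalization: leading coefficient of H_n is 2^n, so a_10 = 2^10 = 1024. Work downward with a_k = (k+1)(k+2) a_{k+2} / (2(k - n)):
  a_8 = (9)(10)(1024) / (2(8 - 10)) = 92160/(-4) = -23040
  a_6 = (7)(8)(-23040) / (2(6 - 10)) = -1290240/(-8) = 161280
  a_4 = (5)(6)(161280) / (2(4 - 10)) = 4838400/(-12) = -403200
  a_2 = (3)(4)(-403200) / (2(2 - 10)) = -4838400/(-16) = 302400
  a_0 = (1)(2)(302400) / (2(0 - 10)) = 604800/(-20) = -30240
Hence H_10(x) = 1024 x^10 - 23040 x^8 + 161280 x^6 - 403200 x^4 + 302400 x^2 - 30240.

H_10(x); series = 1024 x^10 - 23040 x^8 + 161280 x^6 - 403200 x^4 + 302400 x^2 - 30240


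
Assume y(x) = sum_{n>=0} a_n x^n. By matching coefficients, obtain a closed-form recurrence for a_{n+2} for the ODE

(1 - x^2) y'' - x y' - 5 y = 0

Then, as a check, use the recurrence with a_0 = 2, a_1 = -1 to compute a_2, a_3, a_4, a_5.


Substitute y = sum_n a_n x^n.
(1 - 1 x^2) y'' contributes (n+2)(n+1) a_{n+2} - n(n-1) a_n at x^n.
-x y'(x) contributes -n a_n at x^n.
-5 y(x) contributes -5 a_n at x^n.
Matching x^n: (n+2)(n+1) a_{n+2} + (-n(n-1) - n - 5) a_n = 0.
Thus a_{n+2} = (n(n-1) + n + 5) / ((n+1)(n+2)) * a_n.

Check with a_0 = 2, a_1 = -1 (apply the recurrence for n = 0, 1, 2, 3): a_0 = 2, a_1 = -1, a_2 = 5, a_3 = -1, a_4 = 15/4, a_5 = -7/10.

a_(n+2) = (n(n-1) + n + 5) / ((n+1)(n+2)) * a_n; check: a_0 = 2, a_1 = -1, a_2 = 5, a_3 = -1, a_4 = 15/4, a_5 = -7/10


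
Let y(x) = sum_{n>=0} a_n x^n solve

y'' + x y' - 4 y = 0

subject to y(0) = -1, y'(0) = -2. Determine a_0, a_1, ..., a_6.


Ansatz: y(x) = sum_{n>=0} a_n x^n, so y'(x) = sum_{n>=1} n a_n x^(n-1) and y''(x) = sum_{n>=2} n(n-1) a_n x^(n-2).
Substitute into P(x) y'' + Q(x) y' + R(x) y = 0 with P(x) = 1, Q(x) = x, R(x) = -4, and match powers of x.
Initial conditions: a_0 = -1, a_1 = -2.
Setting the coefficient of each power of x to zero and solving order by order (substituting the coefficients already found):
  x^0: 2 a_2 - 4 a_0 = 0  ->  2 a_2 = 4 a_0 = -4  ->  a_2 = -2
  x^1: 6 a_3 - 3 a_1 = 0  ->  6 a_3 = 3 a_1 = -6  ->  a_3 = -1
  x^2: 12 a_4 - 2 a_2 = 0  ->  12 a_4 = 2 a_2 = -4  ->  a_4 = -1/3
  x^3: 20 a_5 - a_3 = 0  ->  20 a_5 = a_3 = -1  ->  a_5 = -1/20
  x^4: 30 a_6 = 0  ->  a_6 = 0
Truncated series: y(x) = -1 - 2 x - 2 x^2 - x^3 - (1/3) x^4 - (1/20) x^5 + O(x^7).

a_0 = -1; a_1 = -2; a_2 = -2; a_3 = -1; a_4 = -1/3; a_5 = -1/20; a_6 = 0


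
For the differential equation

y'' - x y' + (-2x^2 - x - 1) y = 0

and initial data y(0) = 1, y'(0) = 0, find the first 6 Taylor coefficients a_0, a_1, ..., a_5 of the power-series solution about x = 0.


Ansatz: y(x) = sum_{n>=0} a_n x^n, so y'(x) = sum_{n>=1} n a_n x^(n-1) and y''(x) = sum_{n>=2} n(n-1) a_n x^(n-2).
Substitute into P(x) y'' + Q(x) y' + R(x) y = 0 with P(x) = 1, Q(x) = -x, R(x) = -2x^2 - x - 1, and match powers of x.
Initial conditions: a_0 = 1, a_1 = 0.
Setting the coefficient of each power of x to zero and solving order by order (substituting the coefficients already found):
  x^0: 2 a_2 - a_0 = 0  ->  2 a_2 = a_0 = 1  ->  a_2 = 1/2
  x^1: 6 a_3 - 2 a_1 - a_0 = 0  ->  6 a_3 = 2 a_1 + a_0 = 1  ->  a_3 = 1/6
  x^2: 12 a_4 - 3 a_2 - a_1 - 2 a_0 = 0  ->  12 a_4 = 3 a_2 + a_1 + 2 a_0 = 7/2  ->  a_4 = 7/24
  x^3: 20 a_5 - 4 a_3 - a_2 - 2 a_1 = 0  ->  20 a_5 = 4 a_3 + a_2 + 2 a_1 = 7/6  ->  a_5 = 7/120
Truncated series: y(x) = 1 + (1/2) x^2 + (1/6) x^3 + (7/24) x^4 + (7/120) x^5 + O(x^6).

a_0 = 1; a_1 = 0; a_2 = 1/2; a_3 = 1/6; a_4 = 7/24; a_5 = 7/120


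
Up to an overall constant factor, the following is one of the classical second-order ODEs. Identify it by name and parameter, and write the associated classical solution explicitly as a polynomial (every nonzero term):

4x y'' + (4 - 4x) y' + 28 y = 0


All three coefficients share the factor 4; dividing through by 4 gives  x y'' + (1 - x) y' + 7 y = 0.
This matches the Laguerre equation x y'' + (1 - x) y' + n y = 0 with n = 7; the polynomial solution is L_7(x).
With y = sum_k a_k x^k, matching x^k gives (k+1)k a_{k+1} + (k+1) a_{k+1} - k a_k + n a_k = 0, i.e. (k+1)^2 a_{k+1} = (k - n) a_k = (k - 7) a_k. The right side vanishes at k = 7, so the series terminates at degree 7.
Standard normalization L_n(0) = 1 gives a_0 = 1. Work upward with a_{k+1} = (k - 7) a_k / (k+1)^2:
  a_1 = (0 - 7)(1) / 1^2 = -7/1 = -7
  a_2 = (1 - 7)(-7) / 2^2 = 42/4 = 21/2
  a_3 = (2 - 7)(21/2) / 3^2 = (-105/2)/9 = -35/6
  a_4 = (3 - 7)(-35/6) / 4^2 = (70/3)/16 = 35/24
  a_5 = (4 - 7)(35/24) / 5^2 = (-35/8)/25 = -7/40
  a_6 = (5 - 7)(-7/40) / 6^2 = (7/20)/36 = 7/720
  a_7 = (6 - 7)(7/720) / 7^2 = (-7/720)/49 = -1/5040
Hence L_7(x) = -x^7/5040 + 7 x^6/720 - 7 x^5/40 + 35 x^4/24 - 35 x^3/6 + 21 x^2/2 - 7 x + 1.

L_7(x); series = -x^7/5040 + 7 x^6/720 - 7 x^5/40 + 35 x^4/24 - 35 x^3/6 + 21 x^2/2 - 7 x + 1


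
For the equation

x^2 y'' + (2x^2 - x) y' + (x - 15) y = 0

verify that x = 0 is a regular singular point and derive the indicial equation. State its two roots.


Divide by x^2 to reach normal form y'' + P_1(x) y' + P_2(x) y = 0 with P_1(x) = 2 - 1/x and P_2(x) = 1/x - 15/x^2.
x = 0 is a singular point because the y'-coefficient 2 - 1/x has a pole at x = 0 and the y-coefficient 1/x - 15/x^2 has a pole at x = 0.
It is a regular singular point because x P_1(x) = p(x) = 2x - 1 and x^2 P_2(x) = q(x) = x - 15 are polynomials, hence analytic at x = 0.
p(0) = -1,  q(0) = -15.
Indicial equation: r(r-1) + p(0) r + q(0) = 0, i.e. r^2 + (p(0) - 1) r + q(0) = 0, i.e. r^2 - 2 r - 15 = 0.
Discriminant: (-2)^2 - 4(-15) = 64, so r = (2 ± 8)/2.
Solving: r_1 = 5, r_2 = -3.

indicial: r^2 - 2 r - 15 = 0; roots r_1 = 5, r_2 = -3


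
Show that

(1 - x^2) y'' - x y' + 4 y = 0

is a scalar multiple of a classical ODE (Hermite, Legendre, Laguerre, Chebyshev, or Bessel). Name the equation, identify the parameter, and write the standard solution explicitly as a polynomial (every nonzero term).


The equation is already in a standard form:  (1 - x^2) y'' - x y' + 4 y = 0.
This matches the Chebyshev equation (1 - x^2) y'' - x y' + n^2 y = 0 (note the -x y' term, not -2x y') with n^2 = 4, so n = 2; the polynomial solution is T_2(x).
With y = sum_k a_k x^k, matching x^k gives (k+2)(k+1) a_{k+2} = (k^2 - n^2) a_k = (k - 2)(k + 2) a_k. The right side vanishes at k = 2, so the series with the parity of 2 terminates at degree 2.
Standard normalization: leading coefficient of T_n is 2^(n-1), so a_2 = 2^1 = 2. Work downward with a_k = (k+1)(k+2) a_{k+2} / ((k - 2)(k + 2)):
  a_0 = (1)(2)(2) / ((0 - 2)(0 + 2)) = 4/(-4) = -1
Hence T_2(x) = 2 x^2 - 1.

T_2(x); series = 2 x^2 - 1


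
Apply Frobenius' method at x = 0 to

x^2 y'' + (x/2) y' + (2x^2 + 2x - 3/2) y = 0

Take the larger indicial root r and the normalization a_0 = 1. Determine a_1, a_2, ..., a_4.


Write in Frobenius form y'' + (p(x)/x) y' + (q(x)/x^2) y = 0:
  p(x) = 1/2,  q(x) = 2x^2 + 2x - 3/2.
Indicial equation: r(r-1) + (1/2) r + (-3/2) = 0 -> roots r_1 = 3/2, r_2 = -1.
Take r = r_1 = 3/2. Let y(x) = x^r sum_{n>=0} a_n x^n with a_0 = 1.
Substitute y = x^r sum a_n x^n and match x^{r+n}. The recurrence is
  D(n) a_n + 2 a_{n-1} + 2 a_{n-2} = 0,  where D(n) = (r+n)(r+n-1) + (1/2)(r+n) + (-3/2).
  a_n = [-2 a_{n-1} - 2 a_{n-2}] / D(n).
Since the indicial polynomial factors as (r - r_1)(r - r_2), D(n) = (r_1 + n - r_1)(r_1 + n - r_2) = n(n + 5/2).
Evaluating step by step (a_0 = 1):
  n = 1: D(1) = 1(1 + 5/2) = 7/2; numerator = -2(1) = -2; a_1 = (-2)/(7/2) = -4/7
  n = 2: D(2) = 2(2 + 5/2) = 9; numerator = -2(-4/7) - 2(1) = -6/7; a_2 = (-6/7)/(9) = -2/21
  n = 3: D(3) = 3(3 + 5/2) = 33/2; numerator = -2(-2/21) - 2(-4/7) = 4/3; a_3 = (4/3)/(33/2) = 8/99
  n = 4: D(4) = 4(4 + 5/2) = 26; numerator = -2(8/99) - 2(-2/21) = 20/693; a_4 = (20/693)/(26) = 10/9009

r = 3/2; a_0 = 1; a_1 = -4/7; a_2 = -2/21; a_3 = 8/99; a_4 = 10/9009


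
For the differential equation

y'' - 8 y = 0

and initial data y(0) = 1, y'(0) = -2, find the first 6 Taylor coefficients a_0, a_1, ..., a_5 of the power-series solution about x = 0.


Ansatz: y(x) = sum_{n>=0} a_n x^n, so y'(x) = sum_{n>=1} n a_n x^(n-1) and y''(x) = sum_{n>=2} n(n-1) a_n x^(n-2).
Substitute into P(x) y'' + Q(x) y' + R(x) y = 0 with P(x) = 1, Q(x) = 0, R(x) = -8, and match powers of x.
Initial conditions: a_0 = 1, a_1 = -2.
Setting the coefficient of each power of x to zero and solving order by order (substituting the coefficients already found):
  x^0: 2 a_2 - 8 a_0 = 0  ->  2 a_2 = 8 a_0 = 8  ->  a_2 = 4
  x^1: 6 a_3 - 8 a_1 = 0  ->  6 a_3 = 8 a_1 = -16  ->  a_3 = -8/3
  x^2: 12 a_4 - 8 a_2 = 0  ->  12 a_4 = 8 a_2 = 32  ->  a_4 = 8/3
  x^3: 20 a_5 - 8 a_3 = 0  ->  20 a_5 = 8 a_3 = -64/3  ->  a_5 = -16/15
Truncated series: y(x) = 1 - 2 x + 4 x^2 - (8/3) x^3 + (8/3) x^4 - (16/15) x^5 + O(x^6).

a_0 = 1; a_1 = -2; a_2 = 4; a_3 = -8/3; a_4 = 8/3; a_5 = -16/15


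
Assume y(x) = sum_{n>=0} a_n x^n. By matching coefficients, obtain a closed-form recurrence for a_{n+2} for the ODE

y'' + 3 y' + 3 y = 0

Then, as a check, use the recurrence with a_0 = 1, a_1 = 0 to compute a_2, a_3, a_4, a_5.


Substitute y = sum_n a_n x^n.
y''(x) has coefficient (n+2)(n+1) a_{n+2} at x^n;
3 y'(x) has coefficient 3 (n+1) a_{n+1} at x^n;
3 y(x) has coefficient 3 a_n at x^n.
Matching x^n: (n+2)(n+1) a_{n+2} + 3 (n+1) a_{n+1} + 3 a_n = 0.
Thus a_{n+2} = [-3 (n+1) a_{n+1} - 3 a_n] / ((n+1)(n+2)).

Check with a_0 = 1, a_1 = 0 (apply the recurrence for n = 0, 1, 2, 3): a_0 = 1, a_1 = 0, a_2 = -3/2, a_3 = 3/2, a_4 = -3/4, a_5 = 9/40.

a_(n+2) = [-3 (n+1) a_(n+1) - 3 a_n] / ((n+1)(n+2)); check: a_0 = 1, a_1 = 0, a_2 = -3/2, a_3 = 3/2, a_4 = -3/4, a_5 = 9/40


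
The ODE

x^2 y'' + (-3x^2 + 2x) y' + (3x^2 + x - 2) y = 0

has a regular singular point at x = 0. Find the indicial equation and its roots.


Divide by x^2 to reach normal form y'' + P_1(x) y' + P_2(x) y = 0 with P_1(x) = -3 + 2/x and P_2(x) = 3 + 1/x - 2/x^2.
x = 0 is a singular point because the y'-coefficient -3 + 2/x has a pole at x = 0 and the y-coefficient 3 + 1/x - 2/x^2 has a pole at x = 0.
It is a regular singular point because x P_1(x) = p(x) = 2 - 3x and x^2 P_2(x) = q(x) = 3x^2 + x - 2 are polynomials, hence analytic at x = 0.
p(0) = 2,  q(0) = -2.
Indicial equation: r(r-1) + p(0) r + q(0) = 0, i.e. r^2 + (p(0) - 1) r + q(0) = 0, i.e. r^2 + 1 r - 2 = 0.
Discriminant: (1)^2 - 4(-2) = 9, so r = (-1 ± 3)/2.
Solving: r_1 = 1, r_2 = -2.

indicial: r^2 + 1 r - 2 = 0; roots r_1 = 1, r_2 = -2


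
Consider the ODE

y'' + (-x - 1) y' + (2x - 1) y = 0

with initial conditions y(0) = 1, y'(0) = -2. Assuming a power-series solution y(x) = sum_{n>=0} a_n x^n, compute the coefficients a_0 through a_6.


Ansatz: y(x) = sum_{n>=0} a_n x^n, so y'(x) = sum_{n>=1} n a_n x^(n-1) and y''(x) = sum_{n>=2} n(n-1) a_n x^(n-2).
Substitute into P(x) y'' + Q(x) y' + R(x) y = 0 with P(x) = 1, Q(x) = -x - 1, R(x) = 2x - 1, and match powers of x.
Initial conditions: a_0 = 1, a_1 = -2.
Setting the coefficient of each power of x to zero and solving order by order (substituting the coefficients already found):
  x^0: 2 a_2 - a_1 - a_0 = 0  ->  2 a_2 = a_1 + a_0 = -1  ->  a_2 = -1/2
  x^1: 6 a_3 - 2 a_2 - 2 a_1 + 2 a_0 = 0  ->  6 a_3 = 2 a_2 + 2 a_1 - 2 a_0 = -7  ->  a_3 = -7/6
  x^2: 12 a_4 - 3 a_3 - 3 a_2 + 2 a_1 = 0  ->  12 a_4 = 3 a_3 + 3 a_2 - 2 a_1 = -1  ->  a_4 = -1/12
  x^3: 20 a_5 - 4 a_4 - 4 a_3 + 2 a_2 = 0  ->  20 a_5 = 4 a_4 + 4 a_3 - 2 a_2 = -4  ->  a_5 = -1/5
  x^4: 30 a_6 - 5 a_5 - 5 a_4 + 2 a_3 = 0  ->  30 a_6 = 5 a_5 + 5 a_4 - 2 a_3 = 11/12  ->  a_6 = 11/360
Truncated series: y(x) = 1 - 2 x - (1/2) x^2 - (7/6) x^3 - (1/12) x^4 - (1/5) x^5 + (11/360) x^6 + O(x^7).

a_0 = 1; a_1 = -2; a_2 = -1/2; a_3 = -7/6; a_4 = -1/12; a_5 = -1/5; a_6 = 11/360


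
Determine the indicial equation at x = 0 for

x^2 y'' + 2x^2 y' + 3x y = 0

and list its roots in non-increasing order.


Divide by x^2 to reach normal form y'' + P_1(x) y' + P_2(x) y = 0 with P_1(x) = 2 and P_2(x) = 3/x.
x = 0 is a singular point because the y-coefficient 3/x has a pole at x = 0.
It is a regular singular point because x P_1(x) = p(x) = 2x and x^2 P_2(x) = q(x) = 3x are polynomials, hence analytic at x = 0.
p(0) = 0,  q(0) = 0.
Indicial equation: r(r-1) + p(0) r + q(0) = 0, i.e. r^2 + (p(0) - 1) r + q(0) = 0, i.e. r^2 - 1 r = 0.
Discriminant: (-1)^2 - 4(0) = 1, so r = (1 ± 1)/2.
Solving: r_1 = 1, r_2 = 0.

indicial: r^2 - 1 r = 0; roots r_1 = 1, r_2 = 0


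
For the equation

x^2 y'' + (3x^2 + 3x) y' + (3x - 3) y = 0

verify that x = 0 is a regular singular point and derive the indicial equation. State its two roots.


Divide by x^2 to reach normal form y'' + P_1(x) y' + P_2(x) y = 0 with P_1(x) = 3 + 3/x and P_2(x) = 3/x - 3/x^2.
x = 0 is a singular point because the y'-coefficient 3 + 3/x has a pole at x = 0 and the y-coefficient 3/x - 3/x^2 has a pole at x = 0.
It is a regular singular point because x P_1(x) = p(x) = 3x + 3 and x^2 P_2(x) = q(x) = 3x - 3 are polynomials, hence analytic at x = 0.
p(0) = 3,  q(0) = -3.
Indicial equation: r(r-1) + p(0) r + q(0) = 0, i.e. r^2 + (p(0) - 1) r + q(0) = 0, i.e. r^2 + 2 r - 3 = 0.
Discriminant: (2)^2 - 4(-3) = 16, so r = (-2 ± 4)/2.
Solving: r_1 = 1, r_2 = -3.

indicial: r^2 + 2 r - 3 = 0; roots r_1 = 1, r_2 = -3


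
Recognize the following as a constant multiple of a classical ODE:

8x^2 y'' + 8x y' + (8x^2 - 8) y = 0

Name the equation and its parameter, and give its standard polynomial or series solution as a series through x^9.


All three coefficients share the factor 8; dividing through by 8 gives  x^2 y'' + x y' + (x^2 - 1) y = 0.
This matches the Bessel equation x^2 y'' + x y' + (x^2 - nu^2) y = 0 with nu^2 = 1, so nu = 1; the solution bounded at x = 0 is J_1(x).
Frobenius at x = 0: indicial roots ±nu; for r = nu the recurrence k(k + 2nu) c_k = -c_{k-2} gives the standard series J_nu(x) = sum_{k>=0} (-1)^k / (k! (k+nu)!) (x/2)^(2k+nu). Evaluate the first 5 terms:
  k = 0: (-1)^0 / (0! * 1! * 2^1) x^1 = 1/(1*1*2) x^1 = (1/2) x^1
  k = 1: (-1)^1 / (1! * 2! * 2^3) x^3 = -1/(1*2*8) x^3 = (-1/16) x^3
  k = 2: (-1)^2 / (2! * 3! * 2^5) x^5 = 1/(2*6*32) x^5 = (1/384) x^5
  k = 3: (-1)^3 / (3! * 4! * 2^7) x^7 = -1/(6*24*128) x^7 = (-1/18432) x^7
  k = 4: (-1)^4 / (4! * 5! * 2^9) x^9 = 1/(24*120*512) x^9 = (1/1474560) x^9
Hence J_1(x) = x^9/1474560 - x^7/18432 + x^5/384 - x^3/16 + x/2 + ....

J_1(x); series = x^9/1474560 - x^7/18432 + x^5/384 - x^3/16 + x/2


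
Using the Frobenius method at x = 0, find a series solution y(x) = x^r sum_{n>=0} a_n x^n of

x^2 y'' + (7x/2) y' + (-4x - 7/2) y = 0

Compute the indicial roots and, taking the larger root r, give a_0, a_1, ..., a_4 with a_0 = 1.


Write in Frobenius form y'' + (p(x)/x) y' + (q(x)/x^2) y = 0:
  p(x) = 7/2,  q(x) = -4x - 7/2.
Indicial equation: r(r-1) + (7/2) r + (-7/2) = 0 -> roots r_1 = 1, r_2 = -7/2.
Take r = r_1 = 1. Let y(x) = x^r sum_{n>=0} a_n x^n with a_0 = 1.
Substitute y = x^r sum a_n x^n and match x^{r+n}. The recurrence is
  D(n) a_n - 4 a_{n-1} = 0,  where D(n) = (r+n)(r+n-1) + (7/2)(r+n) + (-7/2).
  a_n = 4 / D(n) * a_{n-1}.
Since the indicial polynomial factors as (r - r_1)(r - r_2), D(n) = (r_1 + n - r_1)(r_1 + n - r_2) = n(n + 9/2).
Evaluating step by step (a_0 = 1):
  n = 1: D(1) = 1(1 + 9/2) = 11/2; numerator = 4(1) = 4; a_1 = (4)/(11/2) = 8/11
  n = 2: D(2) = 2(2 + 9/2) = 13; numerator = 4(8/11) = 32/11; a_2 = (32/11)/(13) = 32/143
  n = 3: D(3) = 3(3 + 9/2) = 45/2; numerator = 4(32/143) = 128/143; a_3 = (128/143)/(45/2) = 256/6435
  n = 4: D(4) = 4(4 + 9/2) = 34; numerator = 4(256/6435) = 1024/6435; a_4 = (1024/6435)/(34) = 512/109395

r = 1; a_0 = 1; a_1 = 8/11; a_2 = 32/143; a_3 = 256/6435; a_4 = 512/109395


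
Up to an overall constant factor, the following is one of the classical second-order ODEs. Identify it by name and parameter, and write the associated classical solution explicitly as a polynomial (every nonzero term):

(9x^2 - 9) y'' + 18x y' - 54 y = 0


All three coefficients share the factor -9; dividing through by -9 gives  (1 - x^2) y'' - 2x y' + 6 y = 0.
This matches the Legendre equation (1 - x^2) y'' - 2x y' + n(n+1) y = 0 (note the -2x y' term) with n(n+1) = 6, so n = 2; the polynomial solution is P_2(x).
With y = sum_k a_k x^k, matching x^k gives (k+2)(k+1) a_{k+2} = [k(k+1) - n(n+1)] a_k = (k - 2)(k + 3) a_k. The right side vanishes at k = 2, so the series with the parity of 2 terminates at degree 2.
Standard normalization (P_n(1) = 1): leading coefficient (2n)!/(2^n (n!)^2) = 24/(4*4) = 3/2, so a_2 = 3/2. Work downward with a_k = (k+1)(k+2) a_{k+2} / ((k - 2)(k + 3)):
  a_0 = (1)(2)(3/2) / ((0 - 2)(0 + 3)) = 3/(-6) = -1/2
Hence P_2(x) = 3 x^2/2 - 1/2.

P_2(x); series = 3 x^2/2 - 1/2


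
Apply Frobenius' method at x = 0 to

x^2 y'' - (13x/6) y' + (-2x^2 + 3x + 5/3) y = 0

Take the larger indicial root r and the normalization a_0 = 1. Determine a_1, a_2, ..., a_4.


Write in Frobenius form y'' + (p(x)/x) y' + (q(x)/x^2) y = 0:
  p(x) = -13/6,  q(x) = -2x^2 + 3x + 5/3.
Indicial equation: r(r-1) + (-13/6) r + (5/3) = 0 -> roots r_1 = 5/2, r_2 = 2/3.
Take r = r_1 = 5/2. Let y(x) = x^r sum_{n>=0} a_n x^n with a_0 = 1.
Substitute y = x^r sum a_n x^n and match x^{r+n}. The recurrence is
  D(n) a_n + 3 a_{n-1} - 2 a_{n-2} = 0,  where D(n) = (r+n)(r+n-1) + (-13/6)(r+n) + (5/3).
  a_n = [-3 a_{n-1} + 2 a_{n-2}] / D(n).
Since the indicial polynomial factors as (r - r_1)(r - r_2), D(n) = (r_1 + n - r_1)(r_1 + n - r_2) = n(n + 11/6).
Evaluating step by step (a_0 = 1):
  n = 1: D(1) = 1(1 + 11/6) = 17/6; numerator = -3(1) = -3; a_1 = (-3)/(17/6) = -18/17
  n = 2: D(2) = 2(2 + 11/6) = 23/3; numerator = -3(-18/17) + 2(1) = 88/17; a_2 = (88/17)/(23/3) = 264/391
  n = 3: D(3) = 3(3 + 11/6) = 29/2; numerator = -3(264/391) + 2(-18/17) = -1620/391; a_3 = (-1620/391)/(29/2) = -3240/11339
  n = 4: D(4) = 4(4 + 11/6) = 70/3; numerator = -3(-3240/11339) + 2(264/391) = 25032/11339; a_4 = (25032/11339)/(70/3) = 5364/56695

r = 5/2; a_0 = 1; a_1 = -18/17; a_2 = 264/391; a_3 = -3240/11339; a_4 = 5364/56695


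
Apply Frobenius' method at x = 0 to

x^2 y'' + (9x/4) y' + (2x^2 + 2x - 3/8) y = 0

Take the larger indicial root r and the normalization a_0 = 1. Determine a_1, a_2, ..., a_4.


Write in Frobenius form y'' + (p(x)/x) y' + (q(x)/x^2) y = 0:
  p(x) = 9/4,  q(x) = 2x^2 + 2x - 3/8.
Indicial equation: r(r-1) + (9/4) r + (-3/8) = 0 -> roots r_1 = 1/4, r_2 = -3/2.
Take r = r_1 = 1/4. Let y(x) = x^r sum_{n>=0} a_n x^n with a_0 = 1.
Substitute y = x^r sum a_n x^n and match x^{r+n}. The recurrence is
  D(n) a_n + 2 a_{n-1} + 2 a_{n-2} = 0,  where D(n) = (r+n)(r+n-1) + (9/4)(r+n) + (-3/8).
  a_n = [-2 a_{n-1} - 2 a_{n-2}] / D(n).
Since the indicial polynomial factors as (r - r_1)(r - r_2), D(n) = (r_1 + n - r_1)(r_1 + n - r_2) = n(n + 7/4).
Evaluating step by step (a_0 = 1):
  n = 1: D(1) = 1(1 + 7/4) = 11/4; numerator = -2(1) = -2; a_1 = (-2)/(11/4) = -8/11
  n = 2: D(2) = 2(2 + 7/4) = 15/2; numerator = -2(-8/11) - 2(1) = -6/11; a_2 = (-6/11)/(15/2) = -4/55
  n = 3: D(3) = 3(3 + 7/4) = 57/4; numerator = -2(-4/55) - 2(-8/11) = 8/5; a_3 = (8/5)/(57/4) = 32/285
  n = 4: D(4) = 4(4 + 7/4) = 23; numerator = -2(32/285) - 2(-4/55) = -248/3135; a_4 = (-248/3135)/(23) = -248/72105

r = 1/4; a_0 = 1; a_1 = -8/11; a_2 = -4/55; a_3 = 32/285; a_4 = -248/72105


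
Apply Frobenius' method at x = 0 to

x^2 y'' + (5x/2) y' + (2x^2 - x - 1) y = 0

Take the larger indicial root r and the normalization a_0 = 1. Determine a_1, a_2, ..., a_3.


Write in Frobenius form y'' + (p(x)/x) y' + (q(x)/x^2) y = 0:
  p(x) = 5/2,  q(x) = 2x^2 - x - 1.
Indicial equation: r(r-1) + (5/2) r + (-1) = 0 -> roots r_1 = 1/2, r_2 = -2.
Take r = r_1 = 1/2. Let y(x) = x^r sum_{n>=0} a_n x^n with a_0 = 1.
Substitute y = x^r sum a_n x^n and match x^{r+n}. The recurrence is
  D(n) a_n - 1 a_{n-1} + 2 a_{n-2} = 0,  where D(n) = (r+n)(r+n-1) + (5/2)(r+n) + (-1).
  a_n = [1 a_{n-1} - 2 a_{n-2}] / D(n).
Since the indicial polynomial factors as (r - r_1)(r - r_2), D(n) = (r_1 + n - r_1)(r_1 + n - r_2) = n(n + 5/2).
Evaluating step by step (a_0 = 1):
  n = 1: D(1) = 1(1 + 5/2) = 7/2; numerator = 1(1) = 1; a_1 = (1)/(7/2) = 2/7
  n = 2: D(2) = 2(2 + 5/2) = 9; numerator = 1(2/7) - 2(1) = -12/7; a_2 = (-12/7)/(9) = -4/21
  n = 3: D(3) = 3(3 + 5/2) = 33/2; numerator = 1(-4/21) - 2(2/7) = -16/21; a_3 = (-16/21)/(33/2) = -32/693

r = 1/2; a_0 = 1; a_1 = 2/7; a_2 = -4/21; a_3 = -32/693


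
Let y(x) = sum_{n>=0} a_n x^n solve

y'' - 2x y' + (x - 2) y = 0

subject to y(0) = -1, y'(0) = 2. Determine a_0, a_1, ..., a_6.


Ansatz: y(x) = sum_{n>=0} a_n x^n, so y'(x) = sum_{n>=1} n a_n x^(n-1) and y''(x) = sum_{n>=2} n(n-1) a_n x^(n-2).
Substitute into P(x) y'' + Q(x) y' + R(x) y = 0 with P(x) = 1, Q(x) = -2x, R(x) = x - 2, and match powers of x.
Initial conditions: a_0 = -1, a_1 = 2.
Setting the coefficient of each power of x to zero and solving order by order (substituting the coefficients already found):
  x^0: 2 a_2 - 2 a_0 = 0  ->  2 a_2 = 2 a_0 = -2  ->  a_2 = -1
  x^1: 6 a_3 - 4 a_1 + a_0 = 0  ->  6 a_3 = 4 a_1 - a_0 = 9  ->  a_3 = 3/2
  x^2: 12 a_4 - 6 a_2 + a_1 = 0  ->  12 a_4 = 6 a_2 - a_1 = -8  ->  a_4 = -2/3
  x^3: 20 a_5 - 8 a_3 + a_2 = 0  ->  20 a_5 = 8 a_3 - a_2 = 13  ->  a_5 = 13/20
  x^4: 30 a_6 - 10 a_4 + a_3 = 0  ->  30 a_6 = 10 a_4 - a_3 = -49/6  ->  a_6 = -49/180
Truncated series: y(x) = -1 + 2 x - x^2 + (3/2) x^3 - (2/3) x^4 + (13/20) x^5 - (49/180) x^6 + O(x^7).

a_0 = -1; a_1 = 2; a_2 = -1; a_3 = 3/2; a_4 = -2/3; a_5 = 13/20; a_6 = -49/180


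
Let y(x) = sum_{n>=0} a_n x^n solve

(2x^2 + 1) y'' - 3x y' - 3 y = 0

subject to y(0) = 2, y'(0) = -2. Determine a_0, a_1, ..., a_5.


Ansatz: y(x) = sum_{n>=0} a_n x^n, so y'(x) = sum_{n>=1} n a_n x^(n-1) and y''(x) = sum_{n>=2} n(n-1) a_n x^(n-2).
Substitute into P(x) y'' + Q(x) y' + R(x) y = 0 with P(x) = 2x^2 + 1, Q(x) = -3x, R(x) = -3, and match powers of x.
Initial conditions: a_0 = 2, a_1 = -2.
Setting the coefficient of each power of x to zero and solving order by order (substituting the coefficients already found):
  x^0: 2 a_2 - 3 a_0 = 0  ->  2 a_2 = 3 a_0 = 6  ->  a_2 = 3
  x^1: 6 a_3 - 6 a_1 = 0  ->  6 a_3 = 6 a_1 = -12  ->  a_3 = -2
  x^2: 12 a_4 - 5 a_2 = 0  ->  12 a_4 = 5 a_2 = 15  ->  a_4 = 5/4
  x^3: 20 a_5 = 0  ->  a_5 = 0
Truncated series: y(x) = 2 - 2 x + 3 x^2 - 2 x^3 + (5/4) x^4 + O(x^6).

a_0 = 2; a_1 = -2; a_2 = 3; a_3 = -2; a_4 = 5/4; a_5 = 0


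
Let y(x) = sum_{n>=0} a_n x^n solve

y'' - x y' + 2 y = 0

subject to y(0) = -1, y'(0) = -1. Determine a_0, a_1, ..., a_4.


Ansatz: y(x) = sum_{n>=0} a_n x^n, so y'(x) = sum_{n>=1} n a_n x^(n-1) and y''(x) = sum_{n>=2} n(n-1) a_n x^(n-2).
Substitute into P(x) y'' + Q(x) y' + R(x) y = 0 with P(x) = 1, Q(x) = -x, R(x) = 2, and match powers of x.
Initial conditions: a_0 = -1, a_1 = -1.
Setting the coefficient of each power of x to zero and solving order by order (substituting the coefficients already found):
  x^0: 2 a_2 + 2 a_0 = 0  ->  2 a_2 = -2 a_0 = 2  ->  a_2 = 1
  x^1: 6 a_3 + a_1 = 0  ->  6 a_3 = -a_1 = 1  ->  a_3 = 1/6
  x^2: 12 a_4 = 0  ->  a_4 = 0
Truncated series: y(x) = -1 - x + x^2 + (1/6) x^3 + O(x^5).

a_0 = -1; a_1 = -1; a_2 = 1; a_3 = 1/6; a_4 = 0


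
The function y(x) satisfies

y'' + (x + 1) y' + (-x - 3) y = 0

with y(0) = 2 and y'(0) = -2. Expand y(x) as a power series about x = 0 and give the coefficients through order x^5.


Ansatz: y(x) = sum_{n>=0} a_n x^n, so y'(x) = sum_{n>=1} n a_n x^(n-1) and y''(x) = sum_{n>=2} n(n-1) a_n x^(n-2).
Substitute into P(x) y'' + Q(x) y' + R(x) y = 0 with P(x) = 1, Q(x) = x + 1, R(x) = -x - 3, and match powers of x.
Initial conditions: a_0 = 2, a_1 = -2.
Setting the coefficient of each power of x to zero and solving order by order (substituting the coefficients already found):
  x^0: 2 a_2 + a_1 - 3 a_0 = 0  ->  2 a_2 = -a_1 + 3 a_0 = 8  ->  a_2 = 4
  x^1: 6 a_3 + 2 a_2 - 2 a_1 - a_0 = 0  ->  6 a_3 = -2 a_2 + 2 a_1 + a_0 = -10  ->  a_3 = -5/3
  x^2: 12 a_4 + 3 a_3 - a_2 - a_1 = 0  ->  12 a_4 = -3 a_3 + a_2 + a_1 = 7  ->  a_4 = 7/12
  x^3: 20 a_5 + 4 a_4 - a_2 = 0  ->  20 a_5 = -4 a_4 + a_2 = 5/3  ->  a_5 = 1/12
Truncated series: y(x) = 2 - 2 x + 4 x^2 - (5/3) x^3 + (7/12) x^4 + (1/12) x^5 + O(x^6).

a_0 = 2; a_1 = -2; a_2 = 4; a_3 = -5/3; a_4 = 7/12; a_5 = 1/12


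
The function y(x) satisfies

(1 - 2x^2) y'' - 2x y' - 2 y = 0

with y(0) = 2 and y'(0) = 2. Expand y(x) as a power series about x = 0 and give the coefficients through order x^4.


Ansatz: y(x) = sum_{n>=0} a_n x^n, so y'(x) = sum_{n>=1} n a_n x^(n-1) and y''(x) = sum_{n>=2} n(n-1) a_n x^(n-2).
Substitute into P(x) y'' + Q(x) y' + R(x) y = 0 with P(x) = 1 - 2x^2, Q(x) = -2x, R(x) = -2, and match powers of x.
Initial conditions: a_0 = 2, a_1 = 2.
Setting the coefficient of each power of x to zero and solving order by order (substituting the coefficients already found):
  x^0: 2 a_2 - 2 a_0 = 0  ->  2 a_2 = 2 a_0 = 4  ->  a_2 = 2
  x^1: 6 a_3 - 4 a_1 = 0  ->  6 a_3 = 4 a_1 = 8  ->  a_3 = 4/3
  x^2: 12 a_4 - 10 a_2 = 0  ->  12 a_4 = 10 a_2 = 20  ->  a_4 = 5/3
Truncated series: y(x) = 2 + 2 x + 2 x^2 + (4/3) x^3 + (5/3) x^4 + O(x^5).

a_0 = 2; a_1 = 2; a_2 = 2; a_3 = 4/3; a_4 = 5/3


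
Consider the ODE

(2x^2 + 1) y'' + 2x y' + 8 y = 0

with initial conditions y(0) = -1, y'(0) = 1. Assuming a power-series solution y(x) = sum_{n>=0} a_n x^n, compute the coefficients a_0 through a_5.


Ansatz: y(x) = sum_{n>=0} a_n x^n, so y'(x) = sum_{n>=1} n a_n x^(n-1) and y''(x) = sum_{n>=2} n(n-1) a_n x^(n-2).
Substitute into P(x) y'' + Q(x) y' + R(x) y = 0 with P(x) = 2x^2 + 1, Q(x) = 2x, R(x) = 8, and match powers of x.
Initial conditions: a_0 = -1, a_1 = 1.
Setting the coefficient of each power of x to zero and solving order by order (substituting the coefficients already found):
  x^0: 2 a_2 + 8 a_0 = 0  ->  2 a_2 = -8 a_0 = 8  ->  a_2 = 4
  x^1: 6 a_3 + 10 a_1 = 0  ->  6 a_3 = -10 a_1 = -10  ->  a_3 = -5/3
  x^2: 12 a_4 + 16 a_2 = 0  ->  12 a_4 = -16 a_2 = -64  ->  a_4 = -16/3
  x^3: 20 a_5 + 26 a_3 = 0  ->  20 a_5 = -26 a_3 = 130/3  ->  a_5 = 13/6
Truncated series: y(x) = -1 + x + 4 x^2 - (5/3) x^3 - (16/3) x^4 + (13/6) x^5 + O(x^6).

a_0 = -1; a_1 = 1; a_2 = 4; a_3 = -5/3; a_4 = -16/3; a_5 = 13/6
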